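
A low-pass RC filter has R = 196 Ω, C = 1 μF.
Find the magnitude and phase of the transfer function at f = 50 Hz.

Step 1 — Angular frequency: ω = 2π·50 = 314.2 rad/s.
Step 2 — Transfer function: H(jω) = 1/(1 + jωRC).
Step 3 — Denominator: 1 + jωRC = 1 + j·314.2·196·1e-06 = 1 + j0.06158.
Step 4 — H = 0.9962 - j0.06134.
Step 5 — Magnitude: |H| = 0.9981 (-0.0 dB); phase: φ = -3.5°.

|H| = 0.9981 (-0.0 dB), φ = -3.5°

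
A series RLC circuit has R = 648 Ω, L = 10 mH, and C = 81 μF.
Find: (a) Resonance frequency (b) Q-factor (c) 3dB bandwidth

Step 1 — Resonance condition Im(Z)=0 gives ω₀ = 1/√(LC).
Step 2 — ω₀ = 1/√(0.01·8.1e-05) = 1111 rad/s.
Step 3 — f₀ = ω₀/(2π) = 176.8 Hz.
Step 4 — Series Q: Q = ω₀L/R = 1111·0.01/648 = 0.01715.
Step 5 — 3dB bandwidth: Δω = ω₀/Q = 6.48e+04 rad/s; BW = Δω/(2π) = 1.031e+04 Hz.

(a) f₀ = 176.8 Hz  (b) Q = 0.01715  (c) BW = 1.031e+04 Hz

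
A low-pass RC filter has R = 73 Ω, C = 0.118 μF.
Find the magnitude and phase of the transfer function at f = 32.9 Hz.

Step 1 — Angular frequency: ω = 2π·32.9 = 206.7 rad/s.
Step 2 — Transfer function: H(jω) = 1/(1 + jωRC).
Step 3 — Denominator: 1 + jωRC = 1 + j·206.7·73·1.18e-07 = 1 + j0.001781.
Step 4 — H = 1 - j0.001781.
Step 5 — Magnitude: |H| = 1 (-0.0 dB); phase: φ = -0.1°.

|H| = 1 (-0.0 dB), φ = -0.1°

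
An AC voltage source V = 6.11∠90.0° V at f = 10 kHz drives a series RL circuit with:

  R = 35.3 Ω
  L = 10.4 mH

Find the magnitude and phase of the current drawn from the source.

Step 1 — Angular frequency: ω = 2π·f = 2π·1e+04 = 6.283e+04 rad/s.
Step 2 — Component impedances:
  R: Z = R = 35.3 Ω
  L: Z = jωL = j·6.283e+04·0.0104 = 0 + j653.5 Ω
Step 3 — Series combination: Z_total = R + L = 35.3 + j653.5 Ω = 654.4∠86.9° Ω.
Step 4 — Source phasor: V = 6.11∠90.0° V = 0 + j6.11 V.
Step 5 — Ohm's law: I = V / Z_total = (0 + j6.11) / (35.3 + j653.5) = 0.009323 + j0.0005036 A.
Step 6 — Convert to polar: |I| = 0.009337 A, ∠I = 3.1°.

I = 0.009337∠3.1° A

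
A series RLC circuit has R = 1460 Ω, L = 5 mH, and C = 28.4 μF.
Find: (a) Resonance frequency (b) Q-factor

Step 1 — Resonance condition Im(Z)=0 gives ω₀ = 1/√(LC).
Step 2 — ω₀ = 1/√(0.005·2.84e-05) = 2654 rad/s.
Step 3 — f₀ = ω₀/(2π) = 422.4 Hz.
Step 4 — Series Q: Q = ω₀L/R = 2654·0.005/1460 = 0.009088.

(a) f₀ = 422.4 Hz  (b) Q = 0.009088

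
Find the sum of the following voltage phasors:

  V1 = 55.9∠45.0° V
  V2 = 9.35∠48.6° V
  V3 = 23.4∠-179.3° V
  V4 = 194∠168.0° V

Step 1 — Convert each phasor to rectangular form:
  V1 = 55.9·(cos(45.0°) + j·sin(45.0°)) = 39.53 + j39.53 V
  V2 = 9.35·(cos(48.6°) + j·sin(48.6°)) = 6.183 + j7.014 V
  V3 = 23.4·(cos(-179.3°) + j·sin(-179.3°)) = -23.4 - j0.2859 V
  V4 = 194·(cos(168.0°) + j·sin(168.0°)) = -189.8 + j40.33 V
Step 2 — Sum components: V_total = -167.4 + j86.59 V.
Step 3 — Convert to polar: |V_total| = 188.5 V, ∠V_total = 152.7°.

V_total = 188.5∠152.7° V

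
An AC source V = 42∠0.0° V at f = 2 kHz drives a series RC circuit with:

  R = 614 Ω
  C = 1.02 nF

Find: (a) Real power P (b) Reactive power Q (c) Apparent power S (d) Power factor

Step 1 — Angular frequency: ω = 2π·f = 2π·2000 = 1.257e+04 rad/s.
Step 2 — Component impedances:
  R: Z = R = 614 Ω
  C: Z = 1/(jωC) = -j/(ω·C) = 0 - j7.802e+04 Ω
Step 3 — Series combination: Z_total = R + C = 614 - j7.802e+04 Ω = 7.802e+04∠-89.5° Ω.
Step 4 — Source phasor: V = 42∠0.0° V = 42 V.
Step 5 — Current: I = V / Z = 4.237e-06 + j0.0005383 A = 0.0005383∠89.5° A.
Step 6 — Complex power: S = V·I* = 0.0001779 - j0.02261 VA.
Step 7 — Real power: P = Re(S) = 0.0001779 W.
Step 8 — Reactive power: Q = Im(S) = -0.02261 VAR.
Step 9 — Apparent power: |S| = 0.02261 VA.
Step 10 — Power factor: PF = P/|S| = 0.00787 (leading).

(a) P = 0.0001779 W  (b) Q = -0.02261 VAR  (c) S = 0.02261 VA  (d) PF = 0.00787 (leading)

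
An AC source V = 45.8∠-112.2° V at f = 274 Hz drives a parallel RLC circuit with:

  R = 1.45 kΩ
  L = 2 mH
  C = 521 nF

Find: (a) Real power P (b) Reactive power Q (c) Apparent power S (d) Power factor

Step 1 — Angular frequency: ω = 2π·f = 2π·274 = 1722 rad/s.
Step 2 — Component impedances:
  R: Z = R = 1450 Ω
  L: Z = jωL = j·1722·0.002 = 0 + j3.443 Ω
  C: Z = 1/(jωC) = -j/(ω·C) = 0 - j1115 Ω
Step 3 — Parallel combination: 1/Z_total = 1/R + 1/L + 1/C; Z_total = 0.008227 + j3.454 Ω = 3.454∠89.9° Ω.
Step 4 — Source phasor: V = 45.8∠-112.2° V = -17.31 - j42.4 V.
Step 5 — Current: I = V / Z = -12.29 + j4.981 A = 13.26∠157.9° A.
Step 6 — Complex power: S = V·I* = 1.447 + j607.3 VA.
Step 7 — Real power: P = Re(S) = 1.447 W.
Step 8 — Reactive power: Q = Im(S) = 607.3 VAR.
Step 9 — Apparent power: |S| = 607.3 VA.
Step 10 — Power factor: PF = P/|S| = 0.002382 (lagging).

(a) P = 1.447 W  (b) Q = 607.3 VAR  (c) S = 607.3 VA  (d) PF = 0.002382 (lagging)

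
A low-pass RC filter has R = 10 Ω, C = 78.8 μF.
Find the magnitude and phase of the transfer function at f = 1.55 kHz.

Step 1 — Angular frequency: ω = 2π·1550 = 9739 rad/s.
Step 2 — Transfer function: H(jω) = 1/(1 + jωRC).
Step 3 — Denominator: 1 + jωRC = 1 + j·9739·10·7.88e-05 = 1 + j7.674.
Step 4 — H = 0.0167 - j0.1281.
Step 5 — Magnitude: |H| = 0.1292 (-17.8 dB); phase: φ = -82.6°.

|H| = 0.1292 (-17.8 dB), φ = -82.6°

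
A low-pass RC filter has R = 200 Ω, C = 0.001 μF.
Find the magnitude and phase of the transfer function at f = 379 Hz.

Step 1 — Angular frequency: ω = 2π·379 = 2381 rad/s.
Step 2 — Transfer function: H(jω) = 1/(1 + jωRC).
Step 3 — Denominator: 1 + jωRC = 1 + j·2381·200·1e-09 = 1 + j0.0004763.
Step 4 — H = 1 - j0.0004763.
Step 5 — Magnitude: |H| = 1 (-0.0 dB); phase: φ = -0.0°.

|H| = 1 (-0.0 dB), φ = -0.0°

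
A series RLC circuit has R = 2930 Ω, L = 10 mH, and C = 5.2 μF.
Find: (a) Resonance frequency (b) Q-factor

Step 1 — Resonance condition Im(Z)=0 gives ω₀ = 1/√(LC).
Step 2 — ω₀ = 1/√(0.01·5.2e-06) = 4385 rad/s.
Step 3 — f₀ = ω₀/(2π) = 697.9 Hz.
Step 4 — Series Q: Q = ω₀L/R = 4385·0.01/2930 = 0.01497.

(a) f₀ = 697.9 Hz  (b) Q = 0.01497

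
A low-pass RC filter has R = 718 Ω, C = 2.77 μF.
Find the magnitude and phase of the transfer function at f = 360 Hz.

Step 1 — Angular frequency: ω = 2π·360 = 2262 rad/s.
Step 2 — Transfer function: H(jω) = 1/(1 + jωRC).
Step 3 — Denominator: 1 + jωRC = 1 + j·2262·718·2.77e-06 = 1 + j4.499.
Step 4 — H = 0.04708 - j0.2118.
Step 5 — Magnitude: |H| = 0.217 (-13.3 dB); phase: φ = -77.5°.

|H| = 0.217 (-13.3 dB), φ = -77.5°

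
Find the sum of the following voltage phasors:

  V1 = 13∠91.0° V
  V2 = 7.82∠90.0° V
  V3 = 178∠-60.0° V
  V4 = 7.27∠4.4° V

Step 1 — Convert each phasor to rectangular form:
  V1 = 13·(cos(91.0°) + j·sin(91.0°)) = -0.2269 + j13 V
  V2 = 7.82·(cos(90.0°) + j·sin(90.0°)) = 0 + j7.82 V
  V3 = 178·(cos(-60.0°) + j·sin(-60.0°)) = 89 - j154.2 V
  V4 = 7.27·(cos(4.4°) + j·sin(4.4°)) = 7.249 + j0.5577 V
Step 2 — Sum components: V_total = 96.02 - j132.8 V.
Step 3 — Convert to polar: |V_total| = 163.9 V, ∠V_total = -54.1°.

V_total = 163.9∠-54.1° V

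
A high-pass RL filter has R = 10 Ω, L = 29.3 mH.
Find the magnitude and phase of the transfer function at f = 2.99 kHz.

Step 1 — Angular frequency: ω = 2π·2990 = 1.879e+04 rad/s.
Step 2 — Transfer function: H(jω) = jωL/(R + jωL).
Step 3 — Numerator jωL = j·550.5; denominator R + jωL = 10 + j550.5.
Step 4 — H = 0.9997 + j0.01816.
Step 5 — Magnitude: |H| = 0.9998 (-0.0 dB); phase: φ = 1.0°.

|H| = 0.9998 (-0.0 dB), φ = 1.0°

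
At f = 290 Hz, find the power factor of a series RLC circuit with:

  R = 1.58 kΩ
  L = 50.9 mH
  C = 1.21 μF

Step 1 — Angular frequency: ω = 2π·f = 2π·290 = 1822 rad/s.
Step 2 — Component impedances:
  R: Z = R = 1580 Ω
  L: Z = jωL = j·1822·0.0509 = 0 + j92.75 Ω
  C: Z = 1/(jωC) = -j/(ω·C) = 0 - j453.6 Ω
Step 3 — Series combination: Z_total = R + L + C = 1580 - j360.8 Ω = 1621∠-12.9° Ω.
Step 4 — Power factor: PF = cos(φ) = Re(Z)/|Z| = 1580/1620.7 = 0.9749.
Step 5 — Type: Im(Z) = -360.8 ⇒ leading (phase φ = -12.9°).

PF = 0.9749 (leading, φ = -12.9°)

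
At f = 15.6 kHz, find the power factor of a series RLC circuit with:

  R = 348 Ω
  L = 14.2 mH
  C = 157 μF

Step 1 — Angular frequency: ω = 2π·f = 2π·1.56e+04 = 9.802e+04 rad/s.
Step 2 — Component impedances:
  R: Z = R = 348 Ω
  L: Z = jωL = j·9.802e+04·0.0142 = 0 + j1392 Ω
  C: Z = 1/(jωC) = -j/(ω·C) = 0 - j0.06498 Ω
Step 3 — Series combination: Z_total = R + L + C = 348 + j1392 Ω = 1435∠76.0° Ω.
Step 4 — Power factor: PF = cos(φ) = Re(Z)/|Z| = 348/1434.6 = 0.2426.
Step 5 — Type: Im(Z) = 1392 ⇒ lagging (phase φ = 76.0°).

PF = 0.2426 (lagging, φ = 76.0°)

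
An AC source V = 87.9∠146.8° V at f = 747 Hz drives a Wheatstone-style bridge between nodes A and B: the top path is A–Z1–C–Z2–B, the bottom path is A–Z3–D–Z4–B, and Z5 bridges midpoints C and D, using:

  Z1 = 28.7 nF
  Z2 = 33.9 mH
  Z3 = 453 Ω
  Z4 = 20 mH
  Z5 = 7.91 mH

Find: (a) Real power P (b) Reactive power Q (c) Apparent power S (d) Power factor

Step 1 — Angular frequency: ω = 2π·f = 2π·747 = 4694 rad/s.
Step 2 — Component impedances:
  Z1: Z = 1/(jωC) = -j/(ω·C) = 0 - j7424 Ω
  Z2: Z = jωL = j·4694·0.0339 = 0 + j159.1 Ω
  Z3: Z = R = 453 Ω
  Z4: Z = jωL = j·4694·0.02 = 0 + j93.87 Ω
  Z5: Z = jωL = j·4694·0.00791 = 0 + j37.13 Ω
Step 3 — Bridge requires nodal analysis (the Z5 bridge couples midpoints C and D, so the two paths cannot be reduced to a simple series/parallel combination). Setting node B to ground and injecting 1 A at node A, the 3-node admittance system at A, C, D solves to V_A = Z_AB = 452.8 + j35.77 Ω = 454.2∠4.5° Ω.
Step 4 — Source phasor: V = 87.9∠146.8° V = -73.55 + j48.13 V.
Step 5 — Current: I = V / Z = -0.1531 + j0.1184 A = 0.1935∠142.3° A.
Step 6 — Complex power: S = V·I* = 16.96 + j1.34 VA.
Step 7 — Real power: P = Re(S) = 16.96 W.
Step 8 — Reactive power: Q = Im(S) = 1.34 VAR.
Step 9 — Apparent power: |S| = 17.01 VA.
Step 10 — Power factor: PF = P/|S| = 0.9969 (lagging).

(a) P = 16.96 W  (b) Q = 1.34 VAR  (c) S = 17.01 VA  (d) PF = 0.9969 (lagging)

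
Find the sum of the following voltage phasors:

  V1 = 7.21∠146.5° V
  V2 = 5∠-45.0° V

Step 1 — Convert each phasor to rectangular form:
  V1 = 7.21·(cos(146.5°) + j·sin(146.5°)) = -6.012 + j3.979 V
  V2 = 5·(cos(-45.0°) + j·sin(-45.0°)) = 3.536 - j3.536 V
Step 2 — Sum components: V_total = -2.477 + j0.4439 V.
Step 3 — Convert to polar: |V_total| = 2.516 V, ∠V_total = 169.8°.

V_total = 2.516∠169.8° V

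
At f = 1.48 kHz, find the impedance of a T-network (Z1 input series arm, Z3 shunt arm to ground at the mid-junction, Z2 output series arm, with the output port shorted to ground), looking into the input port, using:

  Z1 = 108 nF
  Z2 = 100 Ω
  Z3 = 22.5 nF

Step 1 — Angular frequency: ω = 2π·f = 2π·1480 = 9299 rad/s.
Step 2 — Component impedances:
  Z1: Z = 1/(jωC) = -j/(ω·C) = 0 - j995.7 Ω
  Z2: Z = R = 100 Ω
  Z3: Z = 1/(jωC) = -j/(ω·C) = 0 - j4779 Ω
Step 3 — With the output port shorted to ground, the output series arm Z2 runs from the junction to ground; the shunt arm Z3 also runs from the junction to ground. They appear in parallel: Z3 || Z2 = 99.96 - j2.091 Ω.
Step 4 — Series with input arm Z1: Z_in = Z1 + (Z3 || Z2) = 99.96 - j997.8 Ω = 1003∠-84.3° Ω.

Z = 99.96 - j997.8 Ω = 1003∠-84.3° Ω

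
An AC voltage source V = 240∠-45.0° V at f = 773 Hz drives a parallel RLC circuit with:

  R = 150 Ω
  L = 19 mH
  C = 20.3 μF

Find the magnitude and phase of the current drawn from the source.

Step 1 — Angular frequency: ω = 2π·f = 2π·773 = 4857 rad/s.
Step 2 — Component impedances:
  R: Z = R = 150 Ω
  L: Z = jωL = j·4857·0.019 = 0 + j92.28 Ω
  C: Z = 1/(jωC) = -j/(ω·C) = 0 - j10.14 Ω
Step 3 — Parallel combination: 1/Z_total = 1/R + 1/L + 1/C; Z_total = 0.8607 - j11.33 Ω = 11.36∠-85.7° Ω.
Step 4 — Source phasor: V = 240∠-45.0° V = 169.7 - j169.7 V.
Step 5 — Ohm's law: I = V / Z_total = (169.7 - j169.7) / (0.8607 - j11.33) = 16.02 + j13.76 A.
Step 6 — Convert to polar: |I| = 21.12 A, ∠I = 40.7°.

I = 21.12∠40.7° A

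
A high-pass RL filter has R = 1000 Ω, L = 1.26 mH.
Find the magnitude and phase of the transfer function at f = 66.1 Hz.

Step 1 — Angular frequency: ω = 2π·66.1 = 415.3 rad/s.
Step 2 — Transfer function: H(jω) = jωL/(R + jωL).
Step 3 — Numerator jωL = j·0.5233; denominator R + jωL = 1000 + j0.5233.
Step 4 — H = 2.738e-07 + j0.0005233.
Step 5 — Magnitude: |H| = 0.0005233 (-65.6 dB); phase: φ = 90.0°.

|H| = 0.0005233 (-65.6 dB), φ = 90.0°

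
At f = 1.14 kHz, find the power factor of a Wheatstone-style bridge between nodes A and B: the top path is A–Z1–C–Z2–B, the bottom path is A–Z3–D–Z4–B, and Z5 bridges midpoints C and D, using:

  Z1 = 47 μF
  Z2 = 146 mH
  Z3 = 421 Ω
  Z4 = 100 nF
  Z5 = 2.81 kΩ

Step 1 — Angular frequency: ω = 2π·f = 2π·1140 = 7163 rad/s.
Step 2 — Component impedances:
  Z1: Z = 1/(jωC) = -j/(ω·C) = 0 - j2.97 Ω
  Z2: Z = jωL = j·7163·0.146 = 0 + j1046 Ω
  Z3: Z = R = 421 Ω
  Z4: Z = 1/(jωC) = -j/(ω·C) = 0 - j1396 Ω
  Z5: Z = R = 2810 Ω
Step 3 — Bridge requires nodal analysis (the Z5 bridge couples midpoints C and D, so the two paths cannot be reduced to a simple series/parallel combination). Setting node B to ground and injecting 1 A at node A, the 3-node admittance system at A, C, D solves to V_A = Z_AB = 1542 + j2528 Ω = 2961∠58.6° Ω.
Step 4 — Power factor: PF = cos(φ) = Re(Z)/|Z| = 1542/2961 = 0.5208.
Step 5 — Type: Im(Z) = 2528 ⇒ lagging (phase φ = 58.6°).

PF = 0.5208 (lagging, φ = 58.6°)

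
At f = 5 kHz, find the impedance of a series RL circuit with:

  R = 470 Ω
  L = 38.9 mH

Step 1 — Angular frequency: ω = 2π·f = 2π·5000 = 3.142e+04 rad/s.
Step 2 — Component impedances:
  R: Z = R = 470 Ω
  L: Z = jωL = j·3.142e+04·0.0389 = 0 + j1222 Ω
Step 3 — Series combination: Z_total = R + L = 470 + j1222 Ω = 1309∠69.0° Ω.

Z = 470 + j1222 Ω = 1309∠69.0° Ω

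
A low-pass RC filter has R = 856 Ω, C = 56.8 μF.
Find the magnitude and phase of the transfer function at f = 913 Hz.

Step 1 — Angular frequency: ω = 2π·913 = 5737 rad/s.
Step 2 — Transfer function: H(jω) = 1/(1 + jωRC).
Step 3 — Denominator: 1 + jωRC = 1 + j·5737·856·5.68e-05 = 1 + j278.9.
Step 4 — H = 1.285e-05 - j0.003585.
Step 5 — Magnitude: |H| = 0.003585 (-48.9 dB); phase: φ = -89.8°.

|H| = 0.003585 (-48.9 dB), φ = -89.8°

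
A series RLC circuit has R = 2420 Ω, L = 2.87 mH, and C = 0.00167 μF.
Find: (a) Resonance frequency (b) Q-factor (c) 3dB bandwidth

Step 1 — Resonance condition Im(Z)=0 gives ω₀ = 1/√(LC).
Step 2 — ω₀ = 1/√(0.00287·1.67e-09) = 4.568e+05 rad/s.
Step 3 — f₀ = ω₀/(2π) = 7.27e+04 Hz.
Step 4 — Series Q: Q = ω₀L/R = 4.568e+05·0.00287/2420 = 0.5417.
Step 5 — 3dB bandwidth: Δω = ω₀/Q = 8.432e+05 rad/s; BW = Δω/(2π) = 1.342e+05 Hz.

(a) f₀ = 7.27e+04 Hz  (b) Q = 0.5417  (c) BW = 1.342e+05 Hz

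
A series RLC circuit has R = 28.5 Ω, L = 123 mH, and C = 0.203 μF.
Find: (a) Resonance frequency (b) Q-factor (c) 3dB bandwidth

Step 1 — Resonance: ω₀ = 1/√(LC) = 1/√(0.123·2.03e-07) = 6328 rad/s.
Step 2 — f₀ = ω₀/(2π) = 1007 Hz.
Step 3 — Series Q: Q = ω₀L/R = 6328·0.123/28.5 = 27.31.
Step 4 — Bandwidth: Δω = ω₀/Q = 231.7 rad/s; BW = Δω/(2π) = 36.88 Hz.

(a) f₀ = 1007 Hz  (b) Q = 27.31  (c) BW = 36.88 Hz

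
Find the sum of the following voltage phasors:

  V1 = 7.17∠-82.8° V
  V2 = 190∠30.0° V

Step 1 — Convert each phasor to rectangular form:
  V1 = 7.17·(cos(-82.8°) + j·sin(-82.8°)) = 0.8986 - j7.113 V
  V2 = 190·(cos(30.0°) + j·sin(30.0°)) = 164.5 + j95 V
Step 2 — Sum components: V_total = 165.4 + j87.89 V.
Step 3 — Convert to polar: |V_total| = 187.3 V, ∠V_total = 28.0°.

V_total = 187.3∠28.0° V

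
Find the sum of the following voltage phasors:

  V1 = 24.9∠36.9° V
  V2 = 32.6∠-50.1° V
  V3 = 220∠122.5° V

Step 1 — Convert each phasor to rectangular form:
  V1 = 24.9·(cos(36.9°) + j·sin(36.9°)) = 19.91 + j14.95 V
  V2 = 32.6·(cos(-50.1°) + j·sin(-50.1°)) = 20.91 - j25.01 V
  V3 = 220·(cos(122.5°) + j·sin(122.5°)) = -118.2 + j185.5 V
Step 2 — Sum components: V_total = -77.38 + j175.5 V.
Step 3 — Convert to polar: |V_total| = 191.8 V, ∠V_total = 113.8°.

V_total = 191.8∠113.8° V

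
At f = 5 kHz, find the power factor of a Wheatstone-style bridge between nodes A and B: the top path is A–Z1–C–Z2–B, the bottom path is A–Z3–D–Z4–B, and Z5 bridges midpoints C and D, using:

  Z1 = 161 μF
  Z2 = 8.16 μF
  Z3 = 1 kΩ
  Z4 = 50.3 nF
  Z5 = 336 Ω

Step 1 — Angular frequency: ω = 2π·f = 2π·5000 = 3.142e+04 rad/s.
Step 2 — Component impedances:
  Z1: Z = 1/(jωC) = -j/(ω·C) = 0 - j0.1977 Ω
  Z2: Z = 1/(jωC) = -j/(ω·C) = 0 - j3.901 Ω
  Z3: Z = R = 1000 Ω
  Z4: Z = 1/(jωC) = -j/(ω·C) = 0 - j632.8 Ω
  Z5: Z = R = 336 Ω
Step 3 — Bridge requires nodal analysis (the Z5 bridge couples midpoints C and D, so the two paths cannot be reduced to a simple series/parallel combination). Setting node B to ground and injecting 1 A at node A, the 3-node admittance system at A, C, D solves to V_A = Z_AB = 0.008404 - j4.077 Ω = 4.077∠-89.9° Ω.
Step 4 — Power factor: PF = cos(φ) = Re(Z)/|Z| = 0.008404/4.077 = 0.002061.
Step 5 — Type: Im(Z) = -4.077 ⇒ leading (phase φ = -89.9°).

PF = 0.002061 (leading, φ = -89.9°)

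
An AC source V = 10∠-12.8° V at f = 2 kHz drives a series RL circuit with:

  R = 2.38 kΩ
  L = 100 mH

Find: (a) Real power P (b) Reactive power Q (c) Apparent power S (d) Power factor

Step 1 — Angular frequency: ω = 2π·f = 2π·2000 = 1.257e+04 rad/s.
Step 2 — Component impedances:
  R: Z = R = 2380 Ω
  L: Z = jωL = j·1.257e+04·0.1 = 0 + j1257 Ω
Step 3 — Series combination: Z_total = R + L = 2380 + j1257 Ω = 2691∠27.8° Ω.
Step 4 — Source phasor: V = 10∠-12.8° V = 9.751 - j2.215 V.
Step 5 — Current: I = V / Z = 0.00282 - j0.00242 A = 0.003716∠-40.6° A.
Step 6 — Complex power: S = V·I* = 0.03286 + j0.01735 VA.
Step 7 — Real power: P = Re(S) = 0.03286 W.
Step 8 — Reactive power: Q = Im(S) = 0.01735 VAR.
Step 9 — Apparent power: |S| = 0.03716 VA.
Step 10 — Power factor: PF = P/|S| = 0.8843 (lagging).

(a) P = 0.03286 W  (b) Q = 0.01735 VAR  (c) S = 0.03716 VA  (d) PF = 0.8843 (lagging)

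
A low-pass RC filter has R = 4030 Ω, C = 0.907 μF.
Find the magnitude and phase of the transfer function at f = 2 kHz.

Step 1 — Angular frequency: ω = 2π·2000 = 1.257e+04 rad/s.
Step 2 — Transfer function: H(jω) = 1/(1 + jωRC).
Step 3 — Denominator: 1 + jωRC = 1 + j·1.257e+04·4030·9.07e-07 = 1 + j45.93.
Step 4 — H = 0.0004738 - j0.02176.
Step 5 — Magnitude: |H| = 0.02177 (-33.2 dB); phase: φ = -88.8°.

|H| = 0.02177 (-33.2 dB), φ = -88.8°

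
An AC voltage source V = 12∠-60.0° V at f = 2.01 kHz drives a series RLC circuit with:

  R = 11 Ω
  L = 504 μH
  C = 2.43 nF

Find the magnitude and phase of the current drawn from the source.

Step 1 — Angular frequency: ω = 2π·f = 2π·2010 = 1.263e+04 rad/s.
Step 2 — Component impedances:
  R: Z = R = 11 Ω
  L: Z = jωL = j·1.263e+04·0.000504 = 0 + j6.365 Ω
  C: Z = 1/(jωC) = -j/(ω·C) = 0 - j3.259e+04 Ω
Step 3 — Series combination: Z_total = R + L + C = 11 - j3.258e+04 Ω = 3.258e+04∠-90.0° Ω.
Step 4 — Source phasor: V = 12∠-60.0° V = 6 - j10.39 V.
Step 5 — Ohm's law: I = V / Z_total = (6 - j10.39) / (11 - j3.258e+04) = 0.0003191 + j0.0001841 A.
Step 6 — Convert to polar: |I| = 0.0003683 A, ∠I = 30.0°.

I = 0.0003683∠30.0° A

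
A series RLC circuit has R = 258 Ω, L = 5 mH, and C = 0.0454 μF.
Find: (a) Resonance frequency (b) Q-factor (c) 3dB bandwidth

Step 1 — Resonance: ω₀ = 1/√(LC) = 1/√(0.005·4.54e-08) = 6.637e+04 rad/s.
Step 2 — f₀ = ω₀/(2π) = 1.056e+04 Hz.
Step 3 — Series Q: Q = ω₀L/R = 6.637e+04·0.005/258 = 1.286.
Step 4 — Bandwidth: Δω = ω₀/Q = 5.16e+04 rad/s; BW = Δω/(2π) = 8212 Hz.

(a) f₀ = 1.056e+04 Hz  (b) Q = 1.286  (c) BW = 8212 Hz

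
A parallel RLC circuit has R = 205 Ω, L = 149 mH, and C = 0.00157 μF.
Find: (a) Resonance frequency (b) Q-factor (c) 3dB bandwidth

Step 1 — Resonance: ω₀ = 1/√(LC) = 1/√(0.149·1.57e-09) = 6.538e+04 rad/s.
Step 2 — f₀ = ω₀/(2π) = 1.041e+04 Hz.
Step 3 — Parallel Q: Q = R/(ω₀L) = 205/(6.538e+04·0.149) = 0.02104.
Step 4 — Bandwidth: Δω = ω₀/Q = 3.107e+06 rad/s; BW = Δω/(2π) = 4.945e+05 Hz.

(a) f₀ = 1.041e+04 Hz  (b) Q = 0.02104  (c) BW = 4.945e+05 Hz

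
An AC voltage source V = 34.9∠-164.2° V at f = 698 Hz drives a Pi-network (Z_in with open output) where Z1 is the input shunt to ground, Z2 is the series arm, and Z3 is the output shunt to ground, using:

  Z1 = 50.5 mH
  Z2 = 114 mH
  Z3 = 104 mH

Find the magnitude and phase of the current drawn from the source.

Step 1 — Angular frequency: ω = 2π·f = 2π·698 = 4386 rad/s.
Step 2 — Component impedances:
  Z1: Z = jωL = j·4386·0.0505 = 0 + j221.5 Ω
  Z2: Z = jωL = j·4386·0.114 = 0 + j500 Ω
  Z3: Z = jωL = j·4386·0.104 = 0 + j456.1 Ω
Step 3 — With open output, the series arm Z2 and the output shunt Z3 appear in series to ground: Z2 + Z3 = 0 + j956.1 Ω.
Step 4 — Parallel with input shunt Z1: Z_in = Z1 || (Z2 + Z3) = 0 + j179.8 Ω = 179.8∠90.0° Ω.
Step 5 — Source phasor: V = 34.9∠-164.2° V = -33.58 - j9.503 V.
Step 6 — Ohm's law: I = V / Z_total = (-33.58 - j9.503) / (0 + j179.8) = -0.05284 + j0.1867 A.
Step 7 — Convert to polar: |I| = 0.1941 A, ∠I = 105.8°.

I = 0.1941∠105.8° A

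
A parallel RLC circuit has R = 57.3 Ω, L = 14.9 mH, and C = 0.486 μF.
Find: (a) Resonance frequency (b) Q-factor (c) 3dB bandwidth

Step 1 — Resonance: ω₀ = 1/√(LC) = 1/√(0.0149·4.86e-07) = 1.175e+04 rad/s.
Step 2 — f₀ = ω₀/(2π) = 1870 Hz.
Step 3 — Parallel Q: Q = R/(ω₀L) = 57.3/(1.175e+04·0.0149) = 0.3272.
Step 4 — Bandwidth: Δω = ω₀/Q = 3.591e+04 rad/s; BW = Δω/(2π) = 5715 Hz.

(a) f₀ = 1870 Hz  (b) Q = 0.3272  (c) BW = 5715 Hz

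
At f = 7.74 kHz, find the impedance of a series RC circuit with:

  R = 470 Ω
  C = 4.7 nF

Step 1 — Angular frequency: ω = 2π·f = 2π·7740 = 4.863e+04 rad/s.
Step 2 — Component impedances:
  R: Z = R = 470 Ω
  C: Z = 1/(jωC) = -j/(ω·C) = 0 - j4375 Ω
Step 3 — Series combination: Z_total = R + C = 470 - j4375 Ω = 4400∠-83.9° Ω.

Z = 470 - j4375 Ω = 4400∠-83.9° Ω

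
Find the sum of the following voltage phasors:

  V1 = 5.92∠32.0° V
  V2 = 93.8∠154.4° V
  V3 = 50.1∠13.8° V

Step 1 — Convert each phasor to rectangular form:
  V1 = 5.92·(cos(32.0°) + j·sin(32.0°)) = 5.02 + j3.137 V
  V2 = 93.8·(cos(154.4°) + j·sin(154.4°)) = -84.59 + j40.53 V
  V3 = 50.1·(cos(13.8°) + j·sin(13.8°)) = 48.65 + j11.95 V
Step 2 — Sum components: V_total = -30.92 + j55.62 V.
Step 3 — Convert to polar: |V_total| = 63.63 V, ∠V_total = 119.1°.

V_total = 63.63∠119.1° V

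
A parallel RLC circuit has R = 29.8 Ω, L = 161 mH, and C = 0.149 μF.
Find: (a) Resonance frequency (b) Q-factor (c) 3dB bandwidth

Step 1 — Resonance: ω₀ = 1/√(LC) = 1/√(0.161·1.49e-07) = 6456 rad/s.
Step 2 — f₀ = ω₀/(2π) = 1028 Hz.
Step 3 — Parallel Q: Q = R/(ω₀L) = 29.8/(6456·0.161) = 0.02867.
Step 4 — Bandwidth: Δω = ω₀/Q = 2.252e+05 rad/s; BW = Δω/(2π) = 3.584e+04 Hz.

(a) f₀ = 1028 Hz  (b) Q = 0.02867  (c) BW = 3.584e+04 Hz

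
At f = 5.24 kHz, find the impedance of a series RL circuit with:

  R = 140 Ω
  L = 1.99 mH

Step 1 — Angular frequency: ω = 2π·f = 2π·5240 = 3.292e+04 rad/s.
Step 2 — Component impedances:
  R: Z = R = 140 Ω
  L: Z = jωL = j·3.292e+04·0.00199 = 0 + j65.52 Ω
Step 3 — Series combination: Z_total = R + L = 140 + j65.52 Ω = 154.6∠25.1° Ω.

Z = 140 + j65.52 Ω = 154.6∠25.1° Ω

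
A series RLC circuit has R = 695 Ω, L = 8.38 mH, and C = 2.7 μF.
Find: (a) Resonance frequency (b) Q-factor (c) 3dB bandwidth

Step 1 — Resonance: ω₀ = 1/√(LC) = 1/√(0.00838·2.7e-06) = 6648 rad/s.
Step 2 — f₀ = ω₀/(2π) = 1058 Hz.
Step 3 — Series Q: Q = ω₀L/R = 6648·0.00838/695 = 0.08016.
Step 4 — Bandwidth: Δω = ω₀/Q = 8.294e+04 rad/s; BW = Δω/(2π) = 1.32e+04 Hz.

(a) f₀ = 1058 Hz  (b) Q = 0.08016  (c) BW = 1.32e+04 Hz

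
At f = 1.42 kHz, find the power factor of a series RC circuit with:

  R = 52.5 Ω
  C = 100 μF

Step 1 — Angular frequency: ω = 2π·f = 2π·1420 = 8922 rad/s.
Step 2 — Component impedances:
  R: Z = R = 52.5 Ω
  C: Z = 1/(jωC) = -j/(ω·C) = 0 - j1.121 Ω
Step 3 — Series combination: Z_total = R + C = 52.5 - j1.121 Ω = 52.51∠-1.2° Ω.
Step 4 — Power factor: PF = cos(φ) = Re(Z)/|Z| = 52.5/52.51 = 0.9998.
Step 5 — Type: Im(Z) = -1.121 ⇒ leading (phase φ = -1.2°).

PF = 0.9998 (leading, φ = -1.2°)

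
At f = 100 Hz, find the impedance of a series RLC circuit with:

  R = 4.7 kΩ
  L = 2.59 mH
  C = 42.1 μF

Step 1 — Angular frequency: ω = 2π·f = 2π·100 = 628.3 rad/s.
Step 2 — Component impedances:
  R: Z = R = 4700 Ω
  L: Z = jωL = j·628.3·0.00259 = 0 + j1.627 Ω
  C: Z = 1/(jωC) = -j/(ω·C) = 0 - j37.8 Ω
Step 3 — Series combination: Z_total = R + L + C = 4700 - j36.18 Ω = 4700∠-0.4° Ω.

Z = 4700 - j36.18 Ω = 4700∠-0.4° Ω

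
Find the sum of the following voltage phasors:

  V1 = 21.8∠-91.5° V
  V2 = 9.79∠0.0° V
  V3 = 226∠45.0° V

Step 1 — Convert each phasor to rectangular form:
  V1 = 21.8·(cos(-91.5°) + j·sin(-91.5°)) = -0.5707 - j21.79 V
  V2 = 9.79·(cos(0.0°) + j·sin(0.0°)) = 9.79 V
  V3 = 226·(cos(45.0°) + j·sin(45.0°)) = 159.8 + j159.8 V
Step 2 — Sum components: V_total = 169 + j138 V.
Step 3 — Convert to polar: |V_total| = 218.2 V, ∠V_total = 39.2°.

V_total = 218.2∠39.2° V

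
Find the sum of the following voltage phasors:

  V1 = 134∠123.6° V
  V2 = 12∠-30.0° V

Step 1 — Convert each phasor to rectangular form:
  V1 = 134·(cos(123.6°) + j·sin(123.6°)) = -74.15 + j111.6 V
  V2 = 12·(cos(-30.0°) + j·sin(-30.0°)) = 10.39 - j6 V
Step 2 — Sum components: V_total = -63.76 + j105.6 V.
Step 3 — Convert to polar: |V_total| = 123.4 V, ∠V_total = 121.1°.

V_total = 123.4∠121.1° V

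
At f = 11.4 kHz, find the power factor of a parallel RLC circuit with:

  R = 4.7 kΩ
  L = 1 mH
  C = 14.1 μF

Step 1 — Angular frequency: ω = 2π·f = 2π·1.14e+04 = 7.163e+04 rad/s.
Step 2 — Component impedances:
  R: Z = R = 4700 Ω
  L: Z = jωL = j·7.163e+04·0.001 = 0 + j71.63 Ω
  C: Z = 1/(jωC) = -j/(ω·C) = 0 - j0.9901 Ω
Step 3 — Parallel combination: 1/Z_total = 1/R + 1/L + 1/C; Z_total = 0.0002145 - j1.004 Ω = 1.004∠-90.0° Ω.
Step 4 — Power factor: PF = cos(φ) = Re(Z)/|Z| = 0.0002145/1.004 = 0.0002136.
Step 5 — Type: Im(Z) = -1.004 ⇒ leading (phase φ = -90.0°).

PF = 0.0002136 (leading, φ = -90.0°)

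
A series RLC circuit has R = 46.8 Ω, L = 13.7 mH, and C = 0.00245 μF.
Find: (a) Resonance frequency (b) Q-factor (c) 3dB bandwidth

Step 1 — Resonance condition Im(Z)=0 gives ω₀ = 1/√(LC).
Step 2 — ω₀ = 1/√(0.0137·2.45e-09) = 1.726e+05 rad/s.
Step 3 — f₀ = ω₀/(2π) = 2.747e+04 Hz.
Step 4 — Series Q: Q = ω₀L/R = 1.726e+05·0.0137/46.8 = 50.53.
Step 5 — 3dB bandwidth: Δω = ω₀/Q = 3416 rad/s; BW = Δω/(2π) = 543.7 Hz.

(a) f₀ = 2.747e+04 Hz  (b) Q = 50.53  (c) BW = 543.7 Hz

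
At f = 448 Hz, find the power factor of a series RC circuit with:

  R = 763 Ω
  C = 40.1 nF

Step 1 — Angular frequency: ω = 2π·f = 2π·448 = 2815 rad/s.
Step 2 — Component impedances:
  R: Z = R = 763 Ω
  C: Z = 1/(jωC) = -j/(ω·C) = 0 - j8859 Ω
Step 3 — Series combination: Z_total = R + C = 763 - j8859 Ω = 8892∠-85.1° Ω.
Step 4 — Power factor: PF = cos(φ) = Re(Z)/|Z| = 763/8892 = 0.08581.
Step 5 — Type: Im(Z) = -8859 ⇒ leading (phase φ = -85.1°).

PF = 0.08581 (leading, φ = -85.1°)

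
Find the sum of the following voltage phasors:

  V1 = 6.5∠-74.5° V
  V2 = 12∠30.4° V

Step 1 — Convert each phasor to rectangular form:
  V1 = 6.5·(cos(-74.5°) + j·sin(-74.5°)) = 1.737 - j6.264 V
  V2 = 12·(cos(30.4°) + j·sin(30.4°)) = 10.35 + j6.072 V
Step 2 — Sum components: V_total = 12.09 - j0.1912 V.
Step 3 — Convert to polar: |V_total| = 12.09 V, ∠V_total = -0.9°.

V_total = 12.09∠-0.9° V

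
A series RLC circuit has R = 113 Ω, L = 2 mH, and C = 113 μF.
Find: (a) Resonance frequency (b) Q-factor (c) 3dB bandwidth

Step 1 — Resonance: ω₀ = 1/√(LC) = 1/√(0.002·0.000113) = 2104 rad/s.
Step 2 — f₀ = ω₀/(2π) = 334.8 Hz.
Step 3 — Series Q: Q = ω₀L/R = 2104·0.002/113 = 0.03723.
Step 4 — Bandwidth: Δω = ω₀/Q = 5.65e+04 rad/s; BW = Δω/(2π) = 8992 Hz.

(a) f₀ = 334.8 Hz  (b) Q = 0.03723  (c) BW = 8992 Hz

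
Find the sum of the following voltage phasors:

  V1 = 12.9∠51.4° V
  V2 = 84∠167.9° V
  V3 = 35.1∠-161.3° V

Step 1 — Convert each phasor to rectangular form:
  V1 = 12.9·(cos(51.4°) + j·sin(51.4°)) = 8.048 + j10.08 V
  V2 = 84·(cos(167.9°) + j·sin(167.9°)) = -82.13 + j17.61 V
  V3 = 35.1·(cos(-161.3°) + j·sin(-161.3°)) = -33.25 - j11.25 V
Step 2 — Sum components: V_total = -107.3 + j16.44 V.
Step 3 — Convert to polar: |V_total| = 108.6 V, ∠V_total = 171.3°.

V_total = 108.6∠171.3° V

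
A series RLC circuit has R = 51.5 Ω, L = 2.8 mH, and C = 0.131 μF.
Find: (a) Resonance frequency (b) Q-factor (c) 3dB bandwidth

Step 1 — Resonance: ω₀ = 1/√(LC) = 1/√(0.0028·1.31e-07) = 5.221e+04 rad/s.
Step 2 — f₀ = ω₀/(2π) = 8310 Hz.
Step 3 — Series Q: Q = ω₀L/R = 5.221e+04·0.0028/51.5 = 2.839.
Step 4 — Bandwidth: Δω = ω₀/Q = 1.839e+04 rad/s; BW = Δω/(2π) = 2927 Hz.

(a) f₀ = 8310 Hz  (b) Q = 2.839  (c) BW = 2927 Hz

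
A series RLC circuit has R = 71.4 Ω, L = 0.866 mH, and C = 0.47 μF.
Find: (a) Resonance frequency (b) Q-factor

Step 1 — Resonance condition Im(Z)=0 gives ω₀ = 1/√(LC).
Step 2 — ω₀ = 1/√(0.000866·4.7e-07) = 4.957e+04 rad/s.
Step 3 — f₀ = ω₀/(2π) = 7889 Hz.
Step 4 — Series Q: Q = ω₀L/R = 4.957e+04·0.000866/71.4 = 0.6012.

(a) f₀ = 7889 Hz  (b) Q = 0.6012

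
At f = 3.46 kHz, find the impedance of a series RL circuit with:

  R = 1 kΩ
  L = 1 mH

Step 1 — Angular frequency: ω = 2π·f = 2π·3460 = 2.174e+04 rad/s.
Step 2 — Component impedances:
  R: Z = R = 1000 Ω
  L: Z = jωL = j·2.174e+04·0.001 = 0 + j21.74 Ω
Step 3 — Series combination: Z_total = R + L = 1000 + j21.74 Ω = 1000∠1.2° Ω.

Z = 1000 + j21.74 Ω = 1000∠1.2° Ω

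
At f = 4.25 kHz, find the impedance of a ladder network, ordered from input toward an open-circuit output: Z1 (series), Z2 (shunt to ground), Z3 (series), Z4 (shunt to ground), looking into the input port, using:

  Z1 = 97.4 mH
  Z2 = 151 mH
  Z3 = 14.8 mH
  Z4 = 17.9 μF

Step 1 — Angular frequency: ω = 2π·f = 2π·4250 = 2.67e+04 rad/s.
Step 2 — Component impedances:
  Z1: Z = jωL = j·2.67e+04·0.0974 = 0 + j2601 Ω
  Z2: Z = jωL = j·2.67e+04·0.151 = 0 + j4032 Ω
  Z3: Z = jωL = j·2.67e+04·0.0148 = 0 + j395.2 Ω
  Z4: Z = 1/(jωC) = -j/(ω·C) = 0 - j2.092 Ω
Step 3 — Ladder network (open output): work backward from the far end, alternating series and parallel combinations. Z_in = 0 + j2959 Ω = 2959∠90.0° Ω.

Z = 0 + j2959 Ω = 2959∠90.0° Ω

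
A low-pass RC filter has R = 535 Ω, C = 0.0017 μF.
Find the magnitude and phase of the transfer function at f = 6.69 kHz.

Step 1 — Angular frequency: ω = 2π·6690 = 4.203e+04 rad/s.
Step 2 — Transfer function: H(jω) = 1/(1 + jωRC).
Step 3 — Denominator: 1 + jωRC = 1 + j·4.203e+04·535·1.7e-09 = 1 + j0.03823.
Step 4 — H = 0.9985 - j0.03817.
Step 5 — Magnitude: |H| = 0.9993 (-0.0 dB); phase: φ = -2.2°.

|H| = 0.9993 (-0.0 dB), φ = -2.2°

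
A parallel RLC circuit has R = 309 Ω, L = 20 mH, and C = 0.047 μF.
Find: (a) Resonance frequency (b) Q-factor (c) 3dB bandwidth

Step 1 — Resonance: ω₀ = 1/√(LC) = 1/√(0.02·4.7e-08) = 3.262e+04 rad/s.
Step 2 — f₀ = ω₀/(2π) = 5191 Hz.
Step 3 — Parallel Q: Q = R/(ω₀L) = 309/(3.262e+04·0.02) = 0.4737.
Step 4 — Bandwidth: Δω = ω₀/Q = 6.886e+04 rad/s; BW = Δω/(2π) = 1.096e+04 Hz.

(a) f₀ = 5191 Hz  (b) Q = 0.4737  (c) BW = 1.096e+04 Hz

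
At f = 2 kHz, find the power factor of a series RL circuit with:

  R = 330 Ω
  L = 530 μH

Step 1 — Angular frequency: ω = 2π·f = 2π·2000 = 1.257e+04 rad/s.
Step 2 — Component impedances:
  R: Z = R = 330 Ω
  L: Z = jωL = j·1.257e+04·0.00053 = 0 + j6.66 Ω
Step 3 — Series combination: Z_total = R + L = 330 + j6.66 Ω = 330.1∠1.2° Ω.
Step 4 — Power factor: PF = cos(φ) = Re(Z)/|Z| = 330/330.07 = 0.9998.
Step 5 — Type: Im(Z) = 6.66 ⇒ lagging (phase φ = 1.2°).

PF = 0.9998 (lagging, φ = 1.2°)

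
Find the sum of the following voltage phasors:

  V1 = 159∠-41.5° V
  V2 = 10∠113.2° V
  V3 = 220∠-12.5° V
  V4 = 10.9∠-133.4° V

Step 1 — Convert each phasor to rectangular form:
  V1 = 159·(cos(-41.5°) + j·sin(-41.5°)) = 119.1 - j105.4 V
  V2 = 10·(cos(113.2°) + j·sin(113.2°)) = -3.939 + j9.191 V
  V3 = 220·(cos(-12.5°) + j·sin(-12.5°)) = 214.8 - j47.62 V
  V4 = 10.9·(cos(-133.4°) + j·sin(-133.4°)) = -7.489 - j7.92 V
Step 2 — Sum components: V_total = 322.4 - j151.7 V.
Step 3 — Convert to polar: |V_total| = 356.3 V, ∠V_total = -25.2°.

V_total = 356.3∠-25.2° V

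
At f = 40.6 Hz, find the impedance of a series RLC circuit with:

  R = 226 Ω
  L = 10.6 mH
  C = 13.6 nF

Step 1 — Angular frequency: ω = 2π·f = 2π·40.6 = 255.1 rad/s.
Step 2 — Component impedances:
  R: Z = R = 226 Ω
  L: Z = jωL = j·255.1·0.0106 = 0 + j2.704 Ω
  C: Z = 1/(jωC) = -j/(ω·C) = 0 - j2.882e+05 Ω
Step 3 — Series combination: Z_total = R + L + C = 226 - j2.882e+05 Ω = 2.882e+05∠-90.0° Ω.

Z = 226 - j2.882e+05 Ω = 2.882e+05∠-90.0° Ω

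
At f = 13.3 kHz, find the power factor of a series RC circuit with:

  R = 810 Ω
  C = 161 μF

Step 1 — Angular frequency: ω = 2π·f = 2π·1.33e+04 = 8.357e+04 rad/s.
Step 2 — Component impedances:
  R: Z = R = 810 Ω
  C: Z = 1/(jωC) = -j/(ω·C) = 0 - j0.07433 Ω
Step 3 — Series combination: Z_total = R + C = 810 - j0.07433 Ω = 810∠-0.0° Ω.
Step 4 — Power factor: PF = cos(φ) = Re(Z)/|Z| = 810/810 = 1.
Step 5 — Type: Im(Z) = -0.07433 ⇒ leading (phase φ = -0.0°).

PF = 1 (leading, φ = -0.0°)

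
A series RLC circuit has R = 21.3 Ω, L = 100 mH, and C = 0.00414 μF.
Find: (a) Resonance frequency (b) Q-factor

Step 1 — Resonance condition Im(Z)=0 gives ω₀ = 1/√(LC).
Step 2 — ω₀ = 1/√(0.1·4.14e-09) = 4.915e+04 rad/s.
Step 3 — f₀ = ω₀/(2π) = 7822 Hz.
Step 4 — Series Q: Q = ω₀L/R = 4.915e+04·0.1/21.3 = 230.7.

(a) f₀ = 7822 Hz  (b) Q = 230.7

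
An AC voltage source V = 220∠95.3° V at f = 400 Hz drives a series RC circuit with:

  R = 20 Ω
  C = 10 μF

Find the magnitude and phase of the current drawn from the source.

Step 1 — Angular frequency: ω = 2π·f = 2π·400 = 2513 rad/s.
Step 2 — Component impedances:
  R: Z = R = 20 Ω
  C: Z = 1/(jωC) = -j/(ω·C) = 0 - j39.79 Ω
Step 3 — Series combination: Z_total = R + C = 20 - j39.79 Ω = 44.53∠-63.3° Ω.
Step 4 — Source phasor: V = 220∠95.3° V = -20.32 + j219.1 V.
Step 5 — Ohm's law: I = V / Z_total = (-20.32 + j219.1) / (20 - j39.79) = -4.6 + j1.801 A.
Step 6 — Convert to polar: |I| = 4.94 A, ∠I = 158.6°.

I = 4.94∠158.6° A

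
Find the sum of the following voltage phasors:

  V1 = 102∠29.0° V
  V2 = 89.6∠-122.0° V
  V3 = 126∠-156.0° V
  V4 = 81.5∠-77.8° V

Step 1 — Convert each phasor to rectangular form:
  V1 = 102·(cos(29.0°) + j·sin(29.0°)) = 89.21 + j49.45 V
  V2 = 89.6·(cos(-122.0°) + j·sin(-122.0°)) = -47.48 - j75.99 V
  V3 = 126·(cos(-156.0°) + j·sin(-156.0°)) = -115.1 - j51.25 V
  V4 = 81.5·(cos(-77.8°) + j·sin(-77.8°)) = 17.22 - j79.66 V
Step 2 — Sum components: V_total = -56.15 - j157.4 V.
Step 3 — Convert to polar: |V_total| = 167.2 V, ∠V_total = -109.6°.

V_total = 167.2∠-109.6° V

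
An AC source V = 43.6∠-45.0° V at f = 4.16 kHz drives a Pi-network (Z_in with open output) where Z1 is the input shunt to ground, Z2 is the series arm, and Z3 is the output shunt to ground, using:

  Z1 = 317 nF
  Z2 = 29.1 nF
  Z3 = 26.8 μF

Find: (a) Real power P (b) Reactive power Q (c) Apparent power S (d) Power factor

Step 1 — Angular frequency: ω = 2π·f = 2π·4160 = 2.614e+04 rad/s.
Step 2 — Component impedances:
  Z1: Z = 1/(jωC) = -j/(ω·C) = 0 - j120.7 Ω
  Z2: Z = 1/(jωC) = -j/(ω·C) = 0 - j1315 Ω
  Z3: Z = 1/(jωC) = -j/(ω·C) = 0 - j1.428 Ω
Step 3 — With open output, the series arm Z2 and the output shunt Z3 appear in series to ground: Z2 + Z3 = 0 - j1316 Ω.
Step 4 — Parallel with input shunt Z1: Z_in = Z1 || (Z2 + Z3) = 0 - j110.6 Ω = 110.6∠-90.0° Ω.
Step 5 — Source phasor: V = 43.6∠-45.0° V = 30.83 - j30.83 V.
Step 6 — Current: I = V / Z = 0.2789 + j0.2789 A = 0.3944∠45.0° A.
Step 7 — Complex power: S = V·I* = 0 - j17.2 VA.
Step 8 — Real power: P = Re(S) = 0 W.
Step 9 — Reactive power: Q = Im(S) = -17.2 VAR.
Step 10 — Apparent power: |S| = 17.2 VA.
Step 11 — Power factor: PF = P/|S| = 0 (leading).

(a) P = 0 W  (b) Q = -17.2 VAR  (c) S = 17.2 VA  (d) PF = 0 (leading)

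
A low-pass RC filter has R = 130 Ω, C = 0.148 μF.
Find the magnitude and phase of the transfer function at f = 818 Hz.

Step 1 — Angular frequency: ω = 2π·818 = 5140 rad/s.
Step 2 — Transfer function: H(jω) = 1/(1 + jωRC).
Step 3 — Denominator: 1 + jωRC = 1 + j·5140·130·1.48e-07 = 1 + j0.09889.
Step 4 — H = 0.9903 - j0.09793.
Step 5 — Magnitude: |H| = 0.9951 (-0.0 dB); phase: φ = -5.6°.

|H| = 0.9951 (-0.0 dB), φ = -5.6°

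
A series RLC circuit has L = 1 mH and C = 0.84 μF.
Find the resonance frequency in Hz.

Step 1 — Resonance condition Im(Z)=0 gives ω₀ = 1/√(LC).
Step 2 — ω₀ = 1/√(0.001·8.4e-07) = 3.45e+04 rad/s.
Step 3 — f₀ = ω₀/(2π) = 5491 Hz.

f₀ = 5491 Hz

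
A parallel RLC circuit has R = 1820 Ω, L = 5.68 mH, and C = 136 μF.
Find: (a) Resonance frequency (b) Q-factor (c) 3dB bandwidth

Step 1 — Resonance: ω₀ = 1/√(LC) = 1/√(0.00568·0.000136) = 1138 rad/s.
Step 2 — f₀ = ω₀/(2π) = 181.1 Hz.
Step 3 — Parallel Q: Q = R/(ω₀L) = 1820/(1138·0.00568) = 281.6.
Step 4 — Bandwidth: Δω = ω₀/Q = 4.04 rad/s; BW = Δω/(2π) = 0.643 Hz.

(a) f₀ = 181.1 Hz  (b) Q = 281.6  (c) BW = 0.643 Hz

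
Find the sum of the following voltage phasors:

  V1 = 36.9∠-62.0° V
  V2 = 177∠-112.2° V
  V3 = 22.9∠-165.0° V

Step 1 — Convert each phasor to rectangular form:
  V1 = 36.9·(cos(-62.0°) + j·sin(-62.0°)) = 17.32 - j32.58 V
  V2 = 177·(cos(-112.2°) + j·sin(-112.2°)) = -66.88 - j163.9 V
  V3 = 22.9·(cos(-165.0°) + j·sin(-165.0°)) = -22.12 - j5.927 V
Step 2 — Sum components: V_total = -71.67 - j202.4 V.
Step 3 — Convert to polar: |V_total| = 214.7 V, ∠V_total = -109.5°.

V_total = 214.7∠-109.5° V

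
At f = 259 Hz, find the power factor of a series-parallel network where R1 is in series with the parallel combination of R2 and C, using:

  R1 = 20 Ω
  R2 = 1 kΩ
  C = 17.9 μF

Step 1 — Angular frequency: ω = 2π·f = 2π·259 = 1627 rad/s.
Step 2 — Component impedances:
  R1: Z = R = 20 Ω
  R2: Z = R = 1000 Ω
  C: Z = 1/(jωC) = -j/(ω·C) = 0 - j34.33 Ω
Step 3 — Parallel branch: R2 || C = 1/(1/R2 + 1/C) = 1.177 - j34.29 Ω.
Step 4 — Series with R1: Z_total = R1 + (R2 || C) = 21.18 - j34.29 Ω = 40.3∠-58.3° Ω.
Step 5 — Power factor: PF = cos(φ) = Re(Z)/|Z| = 21.177/40.302 = 0.5255.
Step 6 — Type: Im(Z) = -34.29 ⇒ leading (phase φ = -58.3°).

PF = 0.5255 (leading, φ = -58.3°)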